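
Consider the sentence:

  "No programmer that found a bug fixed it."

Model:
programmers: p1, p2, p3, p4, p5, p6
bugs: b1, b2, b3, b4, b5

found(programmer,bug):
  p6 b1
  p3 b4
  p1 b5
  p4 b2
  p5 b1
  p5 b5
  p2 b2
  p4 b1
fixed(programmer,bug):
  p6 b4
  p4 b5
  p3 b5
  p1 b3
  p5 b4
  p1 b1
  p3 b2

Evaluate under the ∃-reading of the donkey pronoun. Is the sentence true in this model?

"it" takes "a bug" as antecedent — a donkey pronoun bound across the clause boundary.
Truth condition: for no (p,b) with found(p,b) does fixed(p,b) hold.
Restrictor pairs — does the scope hold? (p1,b5):fails  (p2,b2):fails  (p3,b4):fails  (p4,b1):fails  (p4,b2):fails  (p5,b1):fails  (p5,b5):fails  (p6,b1):fails
Scope holds for no restrictor pair, so the sentence is true.

True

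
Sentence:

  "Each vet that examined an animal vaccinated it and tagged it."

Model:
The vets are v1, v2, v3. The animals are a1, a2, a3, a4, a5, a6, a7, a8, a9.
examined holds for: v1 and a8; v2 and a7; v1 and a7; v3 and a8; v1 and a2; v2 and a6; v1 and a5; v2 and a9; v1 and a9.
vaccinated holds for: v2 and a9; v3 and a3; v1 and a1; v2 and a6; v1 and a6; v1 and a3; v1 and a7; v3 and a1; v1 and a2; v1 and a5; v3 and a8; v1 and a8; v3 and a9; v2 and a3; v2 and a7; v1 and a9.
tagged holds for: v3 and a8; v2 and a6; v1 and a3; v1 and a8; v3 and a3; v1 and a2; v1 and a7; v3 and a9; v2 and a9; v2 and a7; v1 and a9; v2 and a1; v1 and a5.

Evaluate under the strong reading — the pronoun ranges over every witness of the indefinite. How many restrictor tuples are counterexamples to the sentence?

"it" takes "an animal" as antecedent — a donkey pronoun bound across the clause boundary.
Strong reading: for every (v,a) with examined(v,a), vaccinated(v,a) ∧ tagged(v,a).
Restrictor pairs: (v1,a2) ✓  (v1,a5) ✓  (v1,a7) ✓  (v1,a8) ✓  (v1,a9) ✓  (v2,a6) ✓  (v2,a7) ✓  (v2,a9) ✓  (v3,a8) ✓
Counterexamples (restrictor pairs failing the scope): 0.

0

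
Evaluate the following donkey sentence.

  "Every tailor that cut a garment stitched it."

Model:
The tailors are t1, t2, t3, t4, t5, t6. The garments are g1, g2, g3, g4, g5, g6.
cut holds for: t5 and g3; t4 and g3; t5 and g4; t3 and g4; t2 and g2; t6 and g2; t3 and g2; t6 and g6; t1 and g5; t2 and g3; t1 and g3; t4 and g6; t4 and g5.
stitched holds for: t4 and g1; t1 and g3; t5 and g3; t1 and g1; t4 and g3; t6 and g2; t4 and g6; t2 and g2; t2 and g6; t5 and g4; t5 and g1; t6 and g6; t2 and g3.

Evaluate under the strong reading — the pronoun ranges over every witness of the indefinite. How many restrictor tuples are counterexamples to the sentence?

"it" takes "a garment" as antecedent — a donkey pronoun bound across the clause boundary.
Strong reading: for every (t,g) with cut(t,g), stitched(t,g).
Restrictor pairs: (t1,g3) ✓  (t1,g5) ✗  (t2,g2) ✓  (t2,g3) ✓  (t3,g2) ✗  (t3,g4) ✗  (t4,g3) ✓  (t4,g5) ✗  (t4,g6) ✓  (t5,g3) ✓  (t5,g4) ✓  (t6,g2) ✓  (t6,g6) ✓
Counterexamples (restrictor pairs failing the scope): 4.

4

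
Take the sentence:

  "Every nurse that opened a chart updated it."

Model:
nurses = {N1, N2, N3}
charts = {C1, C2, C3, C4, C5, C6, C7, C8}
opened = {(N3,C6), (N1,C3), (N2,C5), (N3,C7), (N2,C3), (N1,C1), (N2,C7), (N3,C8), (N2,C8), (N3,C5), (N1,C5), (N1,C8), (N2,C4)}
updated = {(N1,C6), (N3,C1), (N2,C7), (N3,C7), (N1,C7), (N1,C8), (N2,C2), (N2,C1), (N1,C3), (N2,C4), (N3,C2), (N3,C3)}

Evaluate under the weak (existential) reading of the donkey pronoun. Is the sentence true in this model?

"it" takes "a chart" as antecedent — a donkey pronoun bound across the clause boundary.
Weak reading: every nurse n with some opened-chart has at least one opened-chart c such that updated(n,c).
Per nurse: N1:✓  N2:✓  N3:✓
Every nurse in the restrictor has a witness.

True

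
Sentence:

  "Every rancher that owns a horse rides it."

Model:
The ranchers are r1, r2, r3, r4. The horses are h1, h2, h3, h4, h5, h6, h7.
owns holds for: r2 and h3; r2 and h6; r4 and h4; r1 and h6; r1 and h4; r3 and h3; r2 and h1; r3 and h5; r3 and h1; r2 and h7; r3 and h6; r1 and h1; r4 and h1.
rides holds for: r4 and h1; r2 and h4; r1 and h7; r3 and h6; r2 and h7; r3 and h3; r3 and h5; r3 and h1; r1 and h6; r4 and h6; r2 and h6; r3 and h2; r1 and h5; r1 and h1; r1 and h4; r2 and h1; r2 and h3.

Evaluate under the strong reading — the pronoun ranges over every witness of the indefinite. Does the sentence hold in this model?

"it" takes "a horse" as antecedent — a donkey pronoun bound across the clause boundary.
Strong reading: for every (r,h) with owns(r,h), rides(r,h).
Restrictor pairs: (r1,h1) ✓  (r1,h4) ✓  (r1,h6) ✓  (r2,h1) ✓  (r2,h3) ✓  (r2,h6) ✓  (r2,h7) ✓  (r3,h1) ✓  (r3,h3) ✓  (r3,h5) ✓  (r3,h6) ✓  (r4,h1) ✓  (r4,h4) ✗
Counterexample: (r4,h4) is in owns but fails the scope.

False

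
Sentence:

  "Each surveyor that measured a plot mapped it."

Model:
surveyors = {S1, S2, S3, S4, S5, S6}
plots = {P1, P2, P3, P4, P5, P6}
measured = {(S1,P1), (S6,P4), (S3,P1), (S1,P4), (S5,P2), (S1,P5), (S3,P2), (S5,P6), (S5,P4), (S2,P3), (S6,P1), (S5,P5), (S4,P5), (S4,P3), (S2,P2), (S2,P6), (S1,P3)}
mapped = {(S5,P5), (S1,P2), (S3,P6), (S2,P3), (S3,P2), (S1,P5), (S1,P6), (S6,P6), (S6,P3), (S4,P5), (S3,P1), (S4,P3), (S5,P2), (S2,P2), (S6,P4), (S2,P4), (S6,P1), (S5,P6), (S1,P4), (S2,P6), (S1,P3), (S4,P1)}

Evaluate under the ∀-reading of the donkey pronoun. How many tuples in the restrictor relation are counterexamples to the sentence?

"it" takes "a plot" as antecedent — a donkey pronoun bound across the clause boundary.
Strong reading: for every (s,p) with measured(s,p), mapped(s,p).
Restrictor pairs: (S1,P1) ✗  (S1,P3) ✓  (S1,P4) ✓  (S1,P5) ✓  (S2,P2) ✓  (S2,P3) ✓  (S2,P6) ✓  (S3,P1) ✓  (S3,P2) ✓  (S4,P3) ✓  (S4,P5) ✓  (S5,P2) ✓  (S5,P4) ✗  (S5,P5) ✓  (S5,P6) ✓  (S6,P1) ✓  (S6,P4) ✓
Counterexamples (restrictor pairs failing the scope): 2.

2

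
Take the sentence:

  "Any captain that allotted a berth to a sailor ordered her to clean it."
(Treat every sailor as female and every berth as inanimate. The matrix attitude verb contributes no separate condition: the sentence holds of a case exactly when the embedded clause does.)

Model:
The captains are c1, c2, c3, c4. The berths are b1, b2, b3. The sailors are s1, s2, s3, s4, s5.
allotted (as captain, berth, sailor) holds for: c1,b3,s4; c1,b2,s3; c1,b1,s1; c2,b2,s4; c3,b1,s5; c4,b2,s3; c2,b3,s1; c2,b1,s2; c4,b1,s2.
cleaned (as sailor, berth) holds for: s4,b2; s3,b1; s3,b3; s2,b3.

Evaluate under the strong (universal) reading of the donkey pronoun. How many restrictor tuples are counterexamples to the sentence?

8

"her" takes "a sailor" as antecedent and "it" takes "a berth"; both are donkey pronouns co-varying with the restrictor.
Strong reading: for every (c,b,s) with allotted(c,b,s), cleaned(s,b).
Restrictor triples: (c1,b1,s1)→cleaned(s1,b1) ✗  (c1,b2,s3)→cleaned(s3,b2) ✗  (c1,b3,s4)→cleaned(s4,b3) ✗  (c2,b1,s2)→cleaned(s2,b1) ✗  (c2,b2,s4)→cleaned(s4,b2) ✓  (c2,b3,s1)→cleaned(s1,b3) ✗  (c3,b1,s5)→cleaned(s5,b1) ✗  (c4,b1,s2)→cleaned(s2,b1) ✗  (c4,b2,s3)→cleaned(s3,b2) ✗
Counterexamples (restrictor triples failing the scope): 8.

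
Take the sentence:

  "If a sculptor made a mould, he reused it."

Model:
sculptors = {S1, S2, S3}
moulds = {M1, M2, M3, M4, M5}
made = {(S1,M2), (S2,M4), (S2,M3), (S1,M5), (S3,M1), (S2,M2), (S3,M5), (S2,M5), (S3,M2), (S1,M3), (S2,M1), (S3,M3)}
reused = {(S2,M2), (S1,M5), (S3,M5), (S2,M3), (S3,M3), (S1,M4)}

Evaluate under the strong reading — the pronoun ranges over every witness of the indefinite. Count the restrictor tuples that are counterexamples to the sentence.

7

"it" takes "a mould" as antecedent — a donkey pronoun bound across the clause boundary.
Strong reading: for every (s,m) with made(s,m), reused(s,m).
Restrictor pairs: (S1,M2) ✗  (S1,M3) ✗  (S1,M5) ✓  (S2,M1) ✗  (S2,M2) ✓  (S2,M3) ✓  (S2,M4) ✗  (S2,M5) ✗  (S3,M1) ✗  (S3,M2) ✗  (S3,M3) ✓  (S3,M5) ✓
Counterexamples (restrictor pairs failing the scope): 7.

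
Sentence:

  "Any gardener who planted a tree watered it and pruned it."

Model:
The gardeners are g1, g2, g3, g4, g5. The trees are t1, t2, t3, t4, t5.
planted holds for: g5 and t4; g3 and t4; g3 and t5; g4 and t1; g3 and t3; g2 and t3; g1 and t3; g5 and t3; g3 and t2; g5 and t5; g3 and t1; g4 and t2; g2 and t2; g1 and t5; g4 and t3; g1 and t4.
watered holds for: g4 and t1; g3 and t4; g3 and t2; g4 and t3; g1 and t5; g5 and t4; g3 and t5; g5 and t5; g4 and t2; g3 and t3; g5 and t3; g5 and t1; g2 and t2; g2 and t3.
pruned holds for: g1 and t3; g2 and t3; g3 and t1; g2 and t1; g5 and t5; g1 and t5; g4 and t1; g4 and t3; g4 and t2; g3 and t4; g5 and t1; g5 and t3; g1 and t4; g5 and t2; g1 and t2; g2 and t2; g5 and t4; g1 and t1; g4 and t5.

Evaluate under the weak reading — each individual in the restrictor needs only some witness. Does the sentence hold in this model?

True

"it" takes "a tree" as antecedent — a donkey pronoun bound across the clause boundary.
Weak reading: every gardener g with some planted-tree has at least one planted-tree t such that watered(g,t) ∧ pruned(g,t).
Per gardener: g1:✓  g2:✓  g3:✓  g4:✓  g5:✓
Every gardener in the restrictor has a witness.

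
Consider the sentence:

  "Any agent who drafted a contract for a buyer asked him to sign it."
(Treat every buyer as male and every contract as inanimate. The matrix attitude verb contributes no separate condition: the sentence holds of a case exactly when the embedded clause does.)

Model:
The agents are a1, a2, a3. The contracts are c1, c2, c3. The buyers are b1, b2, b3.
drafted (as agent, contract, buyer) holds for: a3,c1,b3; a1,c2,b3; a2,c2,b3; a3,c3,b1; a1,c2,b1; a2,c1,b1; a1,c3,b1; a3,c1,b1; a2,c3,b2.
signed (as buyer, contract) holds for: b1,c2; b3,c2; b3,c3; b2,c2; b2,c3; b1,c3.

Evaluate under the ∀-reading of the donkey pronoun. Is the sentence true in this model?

"him" takes "a buyer" as antecedent and "it" takes "a contract"; both are donkey pronouns co-varying with the restrictor.
Strong reading: for every (a,c,b) with drafted(a,c,b), signed(b,c).
Restrictor triples: (a1,c2,b1)→signed(b1,c2) ✓  (a1,c2,b3)→signed(b3,c2) ✓  (a1,c3,b1)→signed(b1,c3) ✓  (a2,c1,b1)→signed(b1,c1) ✗  (a2,c2,b3)→signed(b3,c2) ✓  (a2,c3,b2)→signed(b2,c3) ✓  (a3,c1,b1)→signed(b1,c1) ✗  (a3,c1,b3)→signed(b3,c1) ✗  (a3,c3,b1)→signed(b1,c3) ✓
Counterexample: (a2,c1,b1) — signed(b1,c1) does not hold.

False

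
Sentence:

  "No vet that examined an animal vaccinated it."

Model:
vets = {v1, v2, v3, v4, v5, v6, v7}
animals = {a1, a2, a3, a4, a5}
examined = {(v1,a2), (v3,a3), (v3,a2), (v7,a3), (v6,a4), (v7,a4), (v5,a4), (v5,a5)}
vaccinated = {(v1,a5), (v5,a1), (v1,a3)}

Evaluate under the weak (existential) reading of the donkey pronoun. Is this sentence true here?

True

"it" takes "an animal" as antecedent — a donkey pronoun bound across the clause boundary.
Truth condition: for no (v,a) with examined(v,a) does vaccinated(v,a) hold.
Restrictor pairs — does the scope hold? (v1,a2):fails  (v3,a2):fails  (v3,a3):fails  (v5,a4):fails  (v5,a5):fails  (v6,a4):fails  (v7,a3):fails  (v7,a4):fails
Scope holds for no restrictor pair, so the sentence is true.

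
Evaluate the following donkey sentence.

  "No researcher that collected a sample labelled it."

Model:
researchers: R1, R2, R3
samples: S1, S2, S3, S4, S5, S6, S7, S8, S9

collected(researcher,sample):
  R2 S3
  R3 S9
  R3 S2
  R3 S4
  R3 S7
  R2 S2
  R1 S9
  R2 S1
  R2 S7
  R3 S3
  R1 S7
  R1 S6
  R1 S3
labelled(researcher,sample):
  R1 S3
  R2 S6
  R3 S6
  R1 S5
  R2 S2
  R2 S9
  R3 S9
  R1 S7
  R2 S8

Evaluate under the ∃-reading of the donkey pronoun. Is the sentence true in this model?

False

"it" takes "a sample" as antecedent — a donkey pronoun bound across the clause boundary.
Truth condition: for no (r,s) with collected(r,s) does labelled(r,s) hold.
Restrictor pairs — does the scope hold? (R1,S3):holds  (R1,S6):fails  (R1,S7):holds  (R1,S9):fails  (R2,S1):fails  (R2,S2):holds  (R2,S3):fails  (R2,S7):fails  (R3,S2):fails  (R3,S3):fails  (R3,S4):fails  (R3,S7):fails  (R3,S9):holds
Scope holds for 4 pair(s), so the sentence is false.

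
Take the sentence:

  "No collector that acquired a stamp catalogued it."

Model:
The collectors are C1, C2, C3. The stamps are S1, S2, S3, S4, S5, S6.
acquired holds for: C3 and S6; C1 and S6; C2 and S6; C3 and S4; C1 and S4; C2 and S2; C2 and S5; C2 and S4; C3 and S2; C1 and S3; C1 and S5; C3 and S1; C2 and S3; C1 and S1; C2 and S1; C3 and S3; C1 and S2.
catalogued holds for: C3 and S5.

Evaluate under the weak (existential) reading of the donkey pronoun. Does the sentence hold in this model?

True

"it" takes "a stamp" as antecedent — a donkey pronoun bound across the clause boundary.
Truth condition: for no (c,s) with acquired(c,s) does catalogued(c,s) hold.
Restrictor pairs — does the scope hold? (C1,S1):fails  (C1,S2):fails  (C1,S3):fails  (C1,S4):fails  (C1,S5):fails  (C1,S6):fails  (C2,S1):fails  (C2,S2):fails  (C2,S3):fails  (C2,S4):fails  (C2,S5):fails  (C2,S6):fails  (C3,S1):fails  (C3,S2):fails  (C3,S3):fails  (C3,S4):fails  (C3,S6):fails
Scope holds for no restrictor pair, so the sentence is true.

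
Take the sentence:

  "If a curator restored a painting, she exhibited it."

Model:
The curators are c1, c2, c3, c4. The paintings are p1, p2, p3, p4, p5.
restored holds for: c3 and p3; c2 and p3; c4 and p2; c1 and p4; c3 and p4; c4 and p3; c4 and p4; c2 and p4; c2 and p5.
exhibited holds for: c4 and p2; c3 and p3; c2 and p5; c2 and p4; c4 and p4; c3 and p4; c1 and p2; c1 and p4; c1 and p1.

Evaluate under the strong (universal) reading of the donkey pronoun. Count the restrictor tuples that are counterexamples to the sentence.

"it" takes "a painting" as antecedent — a donkey pronoun bound across the clause boundary.
Strong reading: for every (c,p) with restored(c,p), exhibited(c,p).
Restrictor pairs: (c1,p4) ✓  (c2,p3) ✗  (c2,p4) ✓  (c2,p5) ✓  (c3,p3) ✓  (c3,p4) ✓  (c4,p2) ✓  (c4,p3) ✗  (c4,p4) ✓
Counterexamples (restrictor pairs failing the scope): 2.

2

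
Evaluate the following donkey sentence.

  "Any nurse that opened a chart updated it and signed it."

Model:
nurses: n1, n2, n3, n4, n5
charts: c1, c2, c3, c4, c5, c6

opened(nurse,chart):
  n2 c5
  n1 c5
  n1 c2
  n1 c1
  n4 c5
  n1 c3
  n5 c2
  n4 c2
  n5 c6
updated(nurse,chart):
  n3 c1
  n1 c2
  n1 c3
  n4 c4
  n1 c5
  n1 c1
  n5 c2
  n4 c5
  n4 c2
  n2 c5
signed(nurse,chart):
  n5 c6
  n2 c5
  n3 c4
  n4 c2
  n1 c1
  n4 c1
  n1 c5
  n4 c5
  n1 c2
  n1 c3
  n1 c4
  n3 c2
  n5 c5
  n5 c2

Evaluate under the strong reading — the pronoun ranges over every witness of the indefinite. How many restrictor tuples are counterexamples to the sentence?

1

"it" takes "a chart" as antecedent — a donkey pronoun bound across the clause boundary.
Strong reading: for every (n,c) with opened(n,c), updated(n,c) ∧ signed(n,c).
Restrictor pairs: (n1,c1) ✓  (n1,c2) ✓  (n1,c3) ✓  (n1,c5) ✓  (n2,c5) ✓  (n4,c2) ✓  (n4,c5) ✓  (n5,c2) ✓  (n5,c6) ✗
Counterexamples (restrictor pairs failing the scope): 1.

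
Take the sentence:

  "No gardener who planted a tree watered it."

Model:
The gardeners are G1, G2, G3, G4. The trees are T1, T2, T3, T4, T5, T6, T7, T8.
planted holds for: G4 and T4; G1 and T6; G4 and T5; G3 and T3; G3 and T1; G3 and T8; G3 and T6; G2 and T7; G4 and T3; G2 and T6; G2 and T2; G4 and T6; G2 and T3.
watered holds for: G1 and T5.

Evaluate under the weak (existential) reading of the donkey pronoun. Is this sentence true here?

True

"it" takes "a tree" as antecedent — a donkey pronoun bound across the clause boundary.
Truth condition: for no (g,t) with planted(g,t) does watered(g,t) hold.
Restrictor pairs — does the scope hold? (G1,T6):fails  (G2,T2):fails  (G2,T3):fails  (G2,T6):fails  (G2,T7):fails  (G3,T1):fails  (G3,T3):fails  (G3,T6):fails  (G3,T8):fails  (G4,T3):fails  (G4,T4):fails  (G4,T5):fails  (G4,T6):fails
Scope holds for no restrictor pair, so the sentence is true.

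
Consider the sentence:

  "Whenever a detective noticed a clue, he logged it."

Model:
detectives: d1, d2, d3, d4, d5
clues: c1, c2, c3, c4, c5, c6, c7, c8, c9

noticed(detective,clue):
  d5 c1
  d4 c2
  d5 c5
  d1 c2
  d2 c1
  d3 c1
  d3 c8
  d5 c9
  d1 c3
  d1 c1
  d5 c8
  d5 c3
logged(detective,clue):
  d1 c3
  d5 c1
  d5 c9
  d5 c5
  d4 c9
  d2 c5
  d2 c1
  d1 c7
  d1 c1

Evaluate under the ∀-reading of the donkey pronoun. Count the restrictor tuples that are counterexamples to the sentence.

"it" takes "a clue" as antecedent — a donkey pronoun bound across the clause boundary.
Strong reading: for every (d,c) with noticed(d,c), logged(d,c).
Restrictor pairs: (d1,c1) ✓  (d1,c2) ✗  (d1,c3) ✓  (d2,c1) ✓  (d3,c1) ✗  (d3,c8) ✗  (d4,c2) ✗  (d5,c1) ✓  (d5,c3) ✗  (d5,c5) ✓  (d5,c8) ✗  (d5,c9) ✓
Counterexamples (restrictor pairs failing the scope): 6.

6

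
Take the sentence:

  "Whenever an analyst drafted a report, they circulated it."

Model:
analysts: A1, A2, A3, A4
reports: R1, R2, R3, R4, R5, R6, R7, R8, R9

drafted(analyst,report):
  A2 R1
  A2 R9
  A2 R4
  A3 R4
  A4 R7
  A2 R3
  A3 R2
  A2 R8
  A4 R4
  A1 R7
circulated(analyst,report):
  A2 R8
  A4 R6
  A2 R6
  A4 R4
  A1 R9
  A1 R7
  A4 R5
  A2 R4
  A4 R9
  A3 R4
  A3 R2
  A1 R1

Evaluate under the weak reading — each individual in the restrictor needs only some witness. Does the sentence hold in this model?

"it" takes "a report" as antecedent — a donkey pronoun bound across the clause boundary.
Weak reading: every analyst a with some drafted-report has at least one drafted-report r such that circulated(a,r).
Per analyst: A1:✓  A2:✓  A3:✓  A4:✓
Every analyst in the restrictor has a witness.

True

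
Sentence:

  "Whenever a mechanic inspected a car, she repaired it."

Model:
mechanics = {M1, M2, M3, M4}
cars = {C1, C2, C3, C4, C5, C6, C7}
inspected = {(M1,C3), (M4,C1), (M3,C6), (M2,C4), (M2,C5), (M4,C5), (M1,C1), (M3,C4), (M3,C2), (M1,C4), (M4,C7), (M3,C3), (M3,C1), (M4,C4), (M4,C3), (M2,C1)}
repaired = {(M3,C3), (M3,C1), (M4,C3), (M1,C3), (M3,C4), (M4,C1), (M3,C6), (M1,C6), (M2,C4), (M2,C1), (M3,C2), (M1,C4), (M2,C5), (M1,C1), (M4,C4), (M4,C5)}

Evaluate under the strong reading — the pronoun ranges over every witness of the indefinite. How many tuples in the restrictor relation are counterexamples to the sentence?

"it" takes "a car" as antecedent — a donkey pronoun bound across the clause boundary.
Strong reading: for every (m,c) with inspected(m,c), repaired(m,c).
Restrictor pairs: (M1,C1) ✓  (M1,C3) ✓  (M1,C4) ✓  (M2,C1) ✓  (M2,C4) ✓  (M2,C5) ✓  (M3,C1) ✓  (M3,C2) ✓  (M3,C3) ✓  (M3,C4) ✓  (M3,C6) ✓  (M4,C1) ✓  (M4,C3) ✓  (M4,C4) ✓  (M4,C5) ✓  (M4,C7) ✗
Counterexamples (restrictor pairs failing the scope): 1.

1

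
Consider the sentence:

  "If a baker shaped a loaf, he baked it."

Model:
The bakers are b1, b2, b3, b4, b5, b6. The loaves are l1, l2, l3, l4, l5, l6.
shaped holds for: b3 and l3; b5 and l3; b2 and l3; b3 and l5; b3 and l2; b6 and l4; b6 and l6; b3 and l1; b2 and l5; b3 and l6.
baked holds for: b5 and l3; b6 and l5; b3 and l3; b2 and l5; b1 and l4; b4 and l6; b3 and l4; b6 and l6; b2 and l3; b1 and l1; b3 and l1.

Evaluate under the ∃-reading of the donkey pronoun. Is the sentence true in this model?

"it" takes "a loaf" as antecedent — a donkey pronoun bound across the clause boundary.
Weak reading: every baker b with some shaped-loaf has at least one shaped-loaf l such that baked(b,l).
Per baker: b2:✓  b3:✓  b5:✓  b6:✓
Every baker in the restrictor has a witness.

True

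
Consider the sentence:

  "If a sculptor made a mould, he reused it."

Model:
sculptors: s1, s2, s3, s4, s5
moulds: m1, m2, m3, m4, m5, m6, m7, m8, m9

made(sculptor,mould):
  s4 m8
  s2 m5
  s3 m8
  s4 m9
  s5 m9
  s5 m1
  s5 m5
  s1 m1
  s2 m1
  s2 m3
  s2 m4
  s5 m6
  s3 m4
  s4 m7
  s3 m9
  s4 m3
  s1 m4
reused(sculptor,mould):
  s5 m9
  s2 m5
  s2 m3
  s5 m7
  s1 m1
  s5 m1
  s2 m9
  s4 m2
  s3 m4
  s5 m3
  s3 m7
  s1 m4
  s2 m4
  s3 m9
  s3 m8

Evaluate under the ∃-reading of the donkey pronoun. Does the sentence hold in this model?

False

"it" takes "a mould" as antecedent — a donkey pronoun bound across the clause boundary.
Weak reading: every sculptor s with some made-mould has at least one made-mould m such that reused(s,m).
Per sculptor: s1:✓  s2:✓  s3:✓  s4:✗  s5:✓
s4 has no witness among its made-moulds.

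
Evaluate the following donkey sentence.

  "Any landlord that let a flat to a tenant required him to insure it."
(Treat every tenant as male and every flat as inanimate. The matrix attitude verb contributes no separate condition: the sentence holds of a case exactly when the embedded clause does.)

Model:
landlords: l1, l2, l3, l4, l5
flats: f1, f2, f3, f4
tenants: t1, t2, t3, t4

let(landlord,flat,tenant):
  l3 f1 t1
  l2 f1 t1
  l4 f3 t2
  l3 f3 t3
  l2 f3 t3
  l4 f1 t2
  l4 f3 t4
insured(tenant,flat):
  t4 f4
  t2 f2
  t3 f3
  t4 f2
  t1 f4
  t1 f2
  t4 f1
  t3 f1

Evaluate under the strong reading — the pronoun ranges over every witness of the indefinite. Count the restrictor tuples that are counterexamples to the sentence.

5

"him" takes "a tenant" as antecedent and "it" takes "a flat"; both are donkey pronouns co-varying with the restrictor.
Strong reading: for every (l,f,t) with let(l,f,t), insured(t,f).
Restrictor triples: (l2,f1,t1)→insured(t1,f1) ✗  (l2,f3,t3)→insured(t3,f3) ✓  (l3,f1,t1)→insured(t1,f1) ✗  (l3,f3,t3)→insured(t3,f3) ✓  (l4,f1,t2)→insured(t2,f1) ✗  (l4,f3,t2)→insured(t2,f3) ✗  (l4,f3,t4)→insured(t4,f3) ✗
Counterexamples (restrictor triples failing the scope): 5.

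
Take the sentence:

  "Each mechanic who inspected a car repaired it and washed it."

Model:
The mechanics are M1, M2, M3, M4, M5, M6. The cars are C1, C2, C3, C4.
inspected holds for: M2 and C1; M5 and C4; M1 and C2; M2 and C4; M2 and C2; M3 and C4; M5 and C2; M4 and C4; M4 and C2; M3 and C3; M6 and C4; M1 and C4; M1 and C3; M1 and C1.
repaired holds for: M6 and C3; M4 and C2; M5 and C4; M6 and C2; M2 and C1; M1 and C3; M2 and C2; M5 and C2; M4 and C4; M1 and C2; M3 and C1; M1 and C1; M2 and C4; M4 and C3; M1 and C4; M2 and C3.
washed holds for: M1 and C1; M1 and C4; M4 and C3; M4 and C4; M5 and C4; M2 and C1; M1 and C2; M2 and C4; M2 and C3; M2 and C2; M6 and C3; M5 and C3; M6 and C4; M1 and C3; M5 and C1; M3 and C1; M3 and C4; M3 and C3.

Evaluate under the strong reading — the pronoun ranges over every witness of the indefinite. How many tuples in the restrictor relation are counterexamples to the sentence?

5

"it" takes "a car" as antecedent — a donkey pronoun bound across the clause boundary.
Strong reading: for every (m,c) with inspected(m,c), repaired(m,c) ∧ washed(m,c).
Restrictor pairs: (M1,C1) ✓  (M1,C2) ✓  (M1,C3) ✓  (M1,C4) ✓  (M2,C1) ✓  (M2,C2) ✓  (M2,C4) ✓  (M3,C3) ✗  (M3,C4) ✗  (M4,C2) ✗  (M4,C4) ✓  (M5,C2) ✗  (M5,C4) ✓  (M6,C4) ✗
Counterexamples (restrictor pairs failing the scope): 5.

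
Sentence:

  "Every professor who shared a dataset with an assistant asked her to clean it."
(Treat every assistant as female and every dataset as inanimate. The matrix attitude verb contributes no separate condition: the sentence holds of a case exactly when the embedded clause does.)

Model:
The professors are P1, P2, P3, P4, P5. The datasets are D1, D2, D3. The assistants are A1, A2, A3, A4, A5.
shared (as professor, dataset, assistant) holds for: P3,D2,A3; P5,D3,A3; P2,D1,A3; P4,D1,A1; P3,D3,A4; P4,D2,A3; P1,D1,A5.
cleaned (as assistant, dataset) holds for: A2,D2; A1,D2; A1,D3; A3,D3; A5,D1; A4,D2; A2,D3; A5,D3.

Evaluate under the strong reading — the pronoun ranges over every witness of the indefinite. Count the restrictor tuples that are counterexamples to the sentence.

5

"her" takes "an assistant" as antecedent and "it" takes "a dataset"; both are donkey pronouns co-varying with the restrictor.
Strong reading: for every (p,d,a) with shared(p,d,a), cleaned(a,d).
Restrictor triples: (P1,D1,A5)→cleaned(A5,D1) ✓  (P2,D1,A3)→cleaned(A3,D1) ✗  (P3,D2,A3)→cleaned(A3,D2) ✗  (P3,D3,A4)→cleaned(A4,D3) ✗  (P4,D1,A1)→cleaned(A1,D1) ✗  (P4,D2,A3)→cleaned(A3,D2) ✗  (P5,D3,A3)→cleaned(A3,D3) ✓
Counterexamples (restrictor triples failing the scope): 5.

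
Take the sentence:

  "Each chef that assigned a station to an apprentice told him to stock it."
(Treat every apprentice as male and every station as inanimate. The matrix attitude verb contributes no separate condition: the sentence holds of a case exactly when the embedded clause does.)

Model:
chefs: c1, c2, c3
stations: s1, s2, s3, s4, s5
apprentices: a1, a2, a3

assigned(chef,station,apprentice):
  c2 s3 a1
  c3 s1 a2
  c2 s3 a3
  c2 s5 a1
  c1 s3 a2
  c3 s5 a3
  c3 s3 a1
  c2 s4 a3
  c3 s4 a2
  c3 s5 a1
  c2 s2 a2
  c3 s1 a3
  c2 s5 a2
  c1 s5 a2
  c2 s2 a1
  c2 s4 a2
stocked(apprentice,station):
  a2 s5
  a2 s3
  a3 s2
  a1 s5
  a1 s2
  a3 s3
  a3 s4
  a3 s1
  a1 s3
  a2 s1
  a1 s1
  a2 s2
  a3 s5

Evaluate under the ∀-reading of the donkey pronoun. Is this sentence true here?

"him" takes "an apprentice" as antecedent and "it" takes "a station"; both are donkey pronouns co-varying with the restrictor.
Strong reading: for every (c,s,a) with assigned(c,s,a), stocked(a,s).
Restrictor triples: (c1,s3,a2)→stocked(a2,s3) ✓  (c1,s5,a2)→stocked(a2,s5) ✓  (c2,s2,a1)→stocked(a1,s2) ✓  (c2,s2,a2)→stocked(a2,s2) ✓  (c2,s3,a1)→stocked(a1,s3) ✓  (c2,s3,a3)→stocked(a3,s3) ✓  (c2,s4,a2)→stocked(a2,s4) ✗  (c2,s4,a3)→stocked(a3,s4) ✓  (c2,s5,a1)→stocked(a1,s5) ✓  (c2,s5,a2)→stocked(a2,s5) ✓  (c3,s1,a2)→stocked(a2,s1) ✓  (c3,s1,a3)→stocked(a3,s1) ✓  (c3,s3,a1)→stocked(a1,s3) ✓  (c3,s4,a2)→stocked(a2,s4) ✗  (c3,s5,a1)→stocked(a1,s5) ✓  (c3,s5,a3)→stocked(a3,s5) ✓
Counterexample: (c2,s4,a2) — stocked(a2,s4) does not hold.

False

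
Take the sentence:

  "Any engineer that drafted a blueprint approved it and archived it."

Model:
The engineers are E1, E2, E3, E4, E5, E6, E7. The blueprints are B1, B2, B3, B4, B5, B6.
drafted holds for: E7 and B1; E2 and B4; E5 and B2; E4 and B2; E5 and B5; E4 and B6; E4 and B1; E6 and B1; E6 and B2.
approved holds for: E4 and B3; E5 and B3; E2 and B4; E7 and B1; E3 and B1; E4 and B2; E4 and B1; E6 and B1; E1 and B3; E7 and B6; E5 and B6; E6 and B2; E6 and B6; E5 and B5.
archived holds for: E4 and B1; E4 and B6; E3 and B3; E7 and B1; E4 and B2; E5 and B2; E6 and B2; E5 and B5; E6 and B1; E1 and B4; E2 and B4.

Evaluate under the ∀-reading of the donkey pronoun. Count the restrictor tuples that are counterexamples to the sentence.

2

"it" takes "a blueprint" as antecedent — a donkey pronoun bound across the clause boundary.
Strong reading: for every (e,b) with drafted(e,b), approved(e,b) ∧ archived(e,b).
Restrictor pairs: (E2,B4) ✓  (E4,B1) ✓  (E4,B2) ✓  (E4,B6) ✗  (E5,B2) ✗  (E5,B5) ✓  (E6,B1) ✓  (E6,B2) ✓  (E7,B1) ✓
Counterexamples (restrictor pairs failing the scope): 2.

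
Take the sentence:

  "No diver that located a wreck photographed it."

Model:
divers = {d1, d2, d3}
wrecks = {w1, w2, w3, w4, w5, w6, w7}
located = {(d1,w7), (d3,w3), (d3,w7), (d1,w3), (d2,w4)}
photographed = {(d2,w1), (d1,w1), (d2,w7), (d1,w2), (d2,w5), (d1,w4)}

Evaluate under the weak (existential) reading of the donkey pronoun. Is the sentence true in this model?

"it" takes "a wreck" as antecedent — a donkey pronoun bound across the clause boundary.
Truth condition: for no (d,w) with located(d,w) does photographed(d,w) hold.
Restrictor pairs — does the scope hold? (d1,w3):fails  (d1,w7):fails  (d2,w4):fails  (d3,w3):fails  (d3,w7):fails
Scope holds for no restrictor pair, so the sentence is true.

True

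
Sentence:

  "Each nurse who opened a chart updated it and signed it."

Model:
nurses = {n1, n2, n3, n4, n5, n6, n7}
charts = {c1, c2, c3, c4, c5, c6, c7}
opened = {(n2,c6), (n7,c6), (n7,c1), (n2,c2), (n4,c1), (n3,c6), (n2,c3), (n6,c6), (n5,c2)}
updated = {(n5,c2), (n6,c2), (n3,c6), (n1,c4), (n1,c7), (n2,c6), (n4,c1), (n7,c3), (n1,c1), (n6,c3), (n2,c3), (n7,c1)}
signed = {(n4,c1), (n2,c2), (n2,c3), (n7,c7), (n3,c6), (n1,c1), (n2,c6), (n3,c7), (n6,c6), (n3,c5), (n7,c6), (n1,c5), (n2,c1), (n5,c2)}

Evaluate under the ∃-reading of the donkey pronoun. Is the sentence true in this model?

"it" takes "a chart" as antecedent — a donkey pronoun bound across the clause boundary.
Weak reading: every nurse n with some opened-chart has at least one opened-chart c such that updated(n,c) ∧ signed(n,c).
Per nurse: n2:✓  n3:✓  n4:✓  n5:✓  n6:✗  n7:✗
n6 has no witness among its opened-charts.

False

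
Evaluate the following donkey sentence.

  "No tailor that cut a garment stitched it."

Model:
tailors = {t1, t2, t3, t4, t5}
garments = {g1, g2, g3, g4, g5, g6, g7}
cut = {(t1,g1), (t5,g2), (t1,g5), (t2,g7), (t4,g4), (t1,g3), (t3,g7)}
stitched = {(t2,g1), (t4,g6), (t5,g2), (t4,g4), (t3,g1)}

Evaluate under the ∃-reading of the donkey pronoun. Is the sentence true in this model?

"it" takes "a garment" as antecedent — a donkey pronoun bound across the clause boundary.
Truth condition: for no (t,g) with cut(t,g) does stitched(t,g) hold.
Restrictor pairs — does the scope hold? (t1,g1):fails  (t1,g3):fails  (t1,g5):fails  (t2,g7):fails  (t3,g7):fails  (t4,g4):holds  (t5,g2):holds
Scope holds for 2 pair(s), so the sentence is false.

False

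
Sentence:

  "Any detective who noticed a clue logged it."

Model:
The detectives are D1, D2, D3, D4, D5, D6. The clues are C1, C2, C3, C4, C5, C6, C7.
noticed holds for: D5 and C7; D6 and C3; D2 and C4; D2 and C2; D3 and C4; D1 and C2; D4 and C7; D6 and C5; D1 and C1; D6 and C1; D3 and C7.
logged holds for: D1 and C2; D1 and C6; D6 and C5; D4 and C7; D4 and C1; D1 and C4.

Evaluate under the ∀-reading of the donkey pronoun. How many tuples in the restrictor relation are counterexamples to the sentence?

8

"it" takes "a clue" as antecedent — a donkey pronoun bound across the clause boundary.
Strong reading: for every (d,c) with noticed(d,c), logged(d,c).
Restrictor pairs: (D1,C1) ✗  (D1,C2) ✓  (D2,C2) ✗  (D2,C4) ✗  (D3,C4) ✗  (D3,C7) ✗  (D4,C7) ✓  (D5,C7) ✗  (D6,C1) ✗  (D6,C3) ✗  (D6,C5) ✓
Counterexamples (restrictor pairs failing the scope): 8.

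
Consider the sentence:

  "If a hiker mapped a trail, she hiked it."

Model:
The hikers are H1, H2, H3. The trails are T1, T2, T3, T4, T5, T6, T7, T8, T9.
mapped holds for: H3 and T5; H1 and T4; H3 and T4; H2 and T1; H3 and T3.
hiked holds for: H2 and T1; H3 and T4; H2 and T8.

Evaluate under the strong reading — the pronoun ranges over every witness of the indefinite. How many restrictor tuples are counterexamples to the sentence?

"it" takes "a trail" as antecedent — a donkey pronoun bound across the clause boundary.
Strong reading: for every (h,t) with mapped(h,t), hiked(h,t).
Restrictor pairs: (H1,T4) ✗  (H2,T1) ✓  (H3,T3) ✗  (H3,T4) ✓  (H3,T5) ✗
Counterexamples (restrictor pairs failing the scope): 3.

3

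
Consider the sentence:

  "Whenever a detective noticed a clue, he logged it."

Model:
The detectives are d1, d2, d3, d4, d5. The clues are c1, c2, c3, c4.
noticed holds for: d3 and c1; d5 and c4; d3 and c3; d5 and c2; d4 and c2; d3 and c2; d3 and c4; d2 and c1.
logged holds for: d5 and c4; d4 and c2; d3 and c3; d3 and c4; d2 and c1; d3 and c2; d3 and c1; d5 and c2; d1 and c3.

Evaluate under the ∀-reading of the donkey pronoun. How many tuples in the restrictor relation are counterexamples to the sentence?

"it" takes "a clue" as antecedent — a donkey pronoun bound across the clause boundary.
Strong reading: for every (d,c) with noticed(d,c), logged(d,c).
Restrictor pairs: (d2,c1) ✓  (d3,c1) ✓  (d3,c2) ✓  (d3,c3) ✓  (d3,c4) ✓  (d4,c2) ✓  (d5,c2) ✓  (d5,c4) ✓
Counterexamples (restrictor pairs failing the scope): 0.

0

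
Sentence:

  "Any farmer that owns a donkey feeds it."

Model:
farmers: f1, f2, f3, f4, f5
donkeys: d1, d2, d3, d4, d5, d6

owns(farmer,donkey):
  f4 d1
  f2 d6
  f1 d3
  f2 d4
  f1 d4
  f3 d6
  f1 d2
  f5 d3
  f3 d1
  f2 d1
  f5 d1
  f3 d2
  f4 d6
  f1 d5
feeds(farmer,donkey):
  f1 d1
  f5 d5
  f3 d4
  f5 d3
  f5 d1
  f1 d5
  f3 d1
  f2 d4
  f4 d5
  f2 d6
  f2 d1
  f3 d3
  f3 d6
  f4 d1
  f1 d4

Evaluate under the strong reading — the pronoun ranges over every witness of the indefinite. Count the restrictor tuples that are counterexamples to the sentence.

4

"it" takes "a donkey" as antecedent — a donkey pronoun bound across the clause boundary.
Strong reading: for every (f,d) with owns(f,d), feeds(f,d).
Restrictor pairs: (f1,d2) ✗  (f1,d3) ✗  (f1,d4) ✓  (f1,d5) ✓  (f2,d1) ✓  (f2,d4) ✓  (f2,d6) ✓  (f3,d1) ✓  (f3,d2) ✗  (f3,d6) ✓  (f4,d1) ✓  (f4,d6) ✗  (f5,d1) ✓  (f5,d3) ✓
Counterexamples (restrictor pairs failing the scope): 4.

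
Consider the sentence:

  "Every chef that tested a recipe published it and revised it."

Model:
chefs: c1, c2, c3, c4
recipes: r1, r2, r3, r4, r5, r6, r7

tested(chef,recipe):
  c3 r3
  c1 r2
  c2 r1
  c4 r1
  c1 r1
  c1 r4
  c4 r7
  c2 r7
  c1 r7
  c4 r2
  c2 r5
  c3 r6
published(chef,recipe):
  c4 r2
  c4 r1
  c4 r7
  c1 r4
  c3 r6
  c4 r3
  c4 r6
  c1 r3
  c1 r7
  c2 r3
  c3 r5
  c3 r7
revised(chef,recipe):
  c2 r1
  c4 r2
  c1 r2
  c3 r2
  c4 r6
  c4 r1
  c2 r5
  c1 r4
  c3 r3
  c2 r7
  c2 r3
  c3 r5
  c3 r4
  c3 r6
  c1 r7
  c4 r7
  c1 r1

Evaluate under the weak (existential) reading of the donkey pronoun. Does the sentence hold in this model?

"it" takes "a recipe" as antecedent — a donkey pronoun bound across the clause boundary.
Weak reading: every chef c with some tested-recipe has at least one tested-recipe r such that published(c,r) ∧ revised(c,r).
Per chef: c1:✓  c2:✗  c3:✓  c4:✓
c2 has no witness among its tested-recipes.

False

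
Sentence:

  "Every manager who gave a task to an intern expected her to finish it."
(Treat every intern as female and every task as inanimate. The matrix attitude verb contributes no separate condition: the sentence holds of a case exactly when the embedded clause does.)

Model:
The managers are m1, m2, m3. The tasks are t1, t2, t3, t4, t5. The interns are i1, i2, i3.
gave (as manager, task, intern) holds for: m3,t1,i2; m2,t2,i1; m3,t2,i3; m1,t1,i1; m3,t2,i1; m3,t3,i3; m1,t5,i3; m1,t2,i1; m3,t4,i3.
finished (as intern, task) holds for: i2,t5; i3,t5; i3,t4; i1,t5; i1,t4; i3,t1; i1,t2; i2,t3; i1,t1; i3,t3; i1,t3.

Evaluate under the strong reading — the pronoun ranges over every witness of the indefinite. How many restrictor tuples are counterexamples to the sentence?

2

"her" takes "an intern" as antecedent and "it" takes "a task"; both are donkey pronouns co-varying with the restrictor.
Strong reading: for every (m,t,i) with gave(m,t,i), finished(i,t).
Restrictor triples: (m1,t1,i1)→finished(i1,t1) ✓  (m1,t2,i1)→finished(i1,t2) ✓  (m1,t5,i3)→finished(i3,t5) ✓  (m2,t2,i1)→finished(i1,t2) ✓  (m3,t1,i2)→finished(i2,t1) ✗  (m3,t2,i1)→finished(i1,t2) ✓  (m3,t2,i3)→finished(i3,t2) ✗  (m3,t3,i3)→finished(i3,t3) ✓  (m3,t4,i3)→finished(i3,t4) ✓
Counterexamples (restrictor triples failing the scope): 2.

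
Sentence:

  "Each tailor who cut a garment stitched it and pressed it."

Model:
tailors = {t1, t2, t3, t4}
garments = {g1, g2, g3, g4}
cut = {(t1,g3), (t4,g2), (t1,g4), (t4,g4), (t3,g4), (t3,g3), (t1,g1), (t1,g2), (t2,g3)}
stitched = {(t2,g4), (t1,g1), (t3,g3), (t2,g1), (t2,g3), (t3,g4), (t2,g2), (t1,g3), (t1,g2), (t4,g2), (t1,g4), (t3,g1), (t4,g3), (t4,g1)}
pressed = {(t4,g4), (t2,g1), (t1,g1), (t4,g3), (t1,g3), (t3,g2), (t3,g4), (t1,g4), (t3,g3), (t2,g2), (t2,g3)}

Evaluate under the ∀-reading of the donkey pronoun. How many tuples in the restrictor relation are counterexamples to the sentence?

"it" takes "a garment" as antecedent — a donkey pronoun bound across the clause boundary.
Strong reading: for every (t,g) with cut(t,g), stitched(t,g) ∧ pressed(t,g).
Restrictor pairs: (t1,g1) ✓  (t1,g2) ✗  (t1,g3) ✓  (t1,g4) ✓  (t2,g3) ✓  (t3,g3) ✓  (t3,g4) ✓  (t4,g2) ✗  (t4,g4) ✗
Counterexamples (restrictor pairs failing the scope): 3.

3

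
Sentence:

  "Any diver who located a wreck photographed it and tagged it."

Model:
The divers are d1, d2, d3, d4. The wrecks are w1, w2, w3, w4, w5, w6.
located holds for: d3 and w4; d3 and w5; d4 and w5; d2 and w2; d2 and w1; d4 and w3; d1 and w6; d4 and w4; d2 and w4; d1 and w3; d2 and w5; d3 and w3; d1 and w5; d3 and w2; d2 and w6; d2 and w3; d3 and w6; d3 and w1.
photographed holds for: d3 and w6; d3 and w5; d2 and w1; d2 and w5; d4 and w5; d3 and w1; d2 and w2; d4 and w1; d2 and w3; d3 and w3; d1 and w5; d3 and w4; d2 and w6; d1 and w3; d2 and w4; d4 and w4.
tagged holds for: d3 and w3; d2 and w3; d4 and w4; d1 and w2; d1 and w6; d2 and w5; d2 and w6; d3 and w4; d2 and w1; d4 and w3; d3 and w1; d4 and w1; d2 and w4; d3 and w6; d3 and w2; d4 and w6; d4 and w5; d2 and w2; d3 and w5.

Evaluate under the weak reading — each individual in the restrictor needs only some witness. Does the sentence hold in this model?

False

"it" takes "a wreck" as antecedent — a donkey pronoun bound across the clause boundary.
Weak reading: every diver d with some located-wreck has at least one located-wreck w such that photographed(d,w) ∧ tagged(d,w).
Per diver: d1:✗  d2:✓  d3:✓  d4:✓
d1 has no witness among its located-wrecks.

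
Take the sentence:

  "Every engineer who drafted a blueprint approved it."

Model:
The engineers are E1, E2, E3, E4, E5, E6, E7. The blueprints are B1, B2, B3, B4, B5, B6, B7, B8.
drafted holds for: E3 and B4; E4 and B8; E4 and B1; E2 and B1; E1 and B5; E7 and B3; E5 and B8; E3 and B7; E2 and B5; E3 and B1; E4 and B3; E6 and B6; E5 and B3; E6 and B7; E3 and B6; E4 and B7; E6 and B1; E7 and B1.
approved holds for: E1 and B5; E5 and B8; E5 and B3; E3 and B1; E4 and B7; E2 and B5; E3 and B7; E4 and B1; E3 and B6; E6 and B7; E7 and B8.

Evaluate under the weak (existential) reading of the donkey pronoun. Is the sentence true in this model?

"it" takes "a blueprint" as antecedent — a donkey pronoun bound across the clause boundary.
Weak reading: every engineer e with some drafted-blueprint has at least one drafted-blueprint b such that approved(e,b).
Per engineer: E1:✓  E2:✓  E3:✓  E4:✓  E5:✓  E6:✓  E7:✗
E7 has no witness among its drafted-blueprints.

False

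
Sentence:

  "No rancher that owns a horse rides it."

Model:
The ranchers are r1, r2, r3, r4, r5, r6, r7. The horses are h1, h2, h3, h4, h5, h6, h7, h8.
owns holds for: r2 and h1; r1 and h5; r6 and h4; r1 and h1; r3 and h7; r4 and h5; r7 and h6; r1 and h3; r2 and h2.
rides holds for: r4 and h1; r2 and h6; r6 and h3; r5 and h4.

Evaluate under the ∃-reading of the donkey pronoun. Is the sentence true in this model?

"it" takes "a horse" as antecedent — a donkey pronoun bound across the clause boundary.
Truth condition: for no (r,h) with owns(r,h) does rides(r,h) hold.
Restrictor pairs — does the scope hold? (r1,h1):fails  (r1,h3):fails  (r1,h5):fails  (r2,h1):fails  (r2,h2):fails  (r3,h7):fails  (r4,h5):fails  (r6,h4):fails  (r7,h6):fails
Scope holds for no restrictor pair, so the sentence is true.

True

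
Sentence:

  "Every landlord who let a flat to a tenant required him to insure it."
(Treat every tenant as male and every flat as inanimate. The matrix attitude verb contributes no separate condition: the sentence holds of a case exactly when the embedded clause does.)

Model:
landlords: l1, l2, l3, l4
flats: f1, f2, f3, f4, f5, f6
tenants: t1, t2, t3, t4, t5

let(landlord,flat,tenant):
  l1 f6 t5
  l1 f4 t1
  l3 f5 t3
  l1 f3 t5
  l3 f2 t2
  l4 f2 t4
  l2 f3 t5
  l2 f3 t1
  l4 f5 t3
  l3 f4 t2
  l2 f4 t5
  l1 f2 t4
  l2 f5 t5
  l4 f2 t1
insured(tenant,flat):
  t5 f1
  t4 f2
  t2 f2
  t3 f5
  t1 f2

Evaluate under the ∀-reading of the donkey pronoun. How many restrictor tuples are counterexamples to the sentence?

"him" takes "a tenant" as antecedent and "it" takes "a flat"; both are donkey pronouns co-varying with the restrictor.
Strong reading: for every (l,f,t) with let(l,f,t), insured(t,f).
Restrictor triples: (l1,f2,t4)→insured(t4,f2) ✓  (l1,f3,t5)→insured(t5,f3) ✗  (l1,f4,t1)→insured(t1,f4) ✗  (l1,f6,t5)→insured(t5,f6) ✗  (l2,f3,t1)→insured(t1,f3) ✗  (l2,f3,t5)→insured(t5,f3) ✗  (l2,f4,t5)→insured(t5,f4) ✗  (l2,f5,t5)→insured(t5,f5) ✗  (l3,f2,t2)→insured(t2,f2) ✓  (l3,f4,t2)→insured(t2,f4) ✗  (l3,f5,t3)→insured(t3,f5) ✓  (l4,f2,t1)→insured(t1,f2) ✓  (l4,f2,t4)→insured(t4,f2) ✓  (l4,f5,t3)→insured(t3,f5) ✓
Counterexamples (restrictor triples failing the scope): 8.

8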